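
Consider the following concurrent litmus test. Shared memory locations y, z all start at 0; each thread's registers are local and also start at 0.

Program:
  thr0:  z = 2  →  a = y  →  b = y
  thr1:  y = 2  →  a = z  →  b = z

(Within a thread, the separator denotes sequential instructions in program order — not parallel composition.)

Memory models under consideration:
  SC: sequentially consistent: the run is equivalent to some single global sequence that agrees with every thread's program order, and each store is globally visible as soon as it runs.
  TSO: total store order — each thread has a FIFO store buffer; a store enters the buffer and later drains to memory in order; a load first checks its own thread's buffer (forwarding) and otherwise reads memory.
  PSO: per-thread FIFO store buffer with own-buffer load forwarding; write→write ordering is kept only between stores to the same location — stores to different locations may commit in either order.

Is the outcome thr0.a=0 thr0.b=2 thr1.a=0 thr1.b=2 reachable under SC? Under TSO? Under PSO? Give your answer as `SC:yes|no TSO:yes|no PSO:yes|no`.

outcome vector order: (thr0.a,thr0.b,thr1.a,thr1.b)
under SC → <0 0 2 2> <0 2 2 2> <2 2 0 0> <2 2 0 2> <2 2 2 2>
under TSO → <0 0 0 0> <0 0 0 2> <0 0 2 2> <0 2 0 0> <0 2 0 2> <0 2 2 2> <2 2 0 0> <2 2 0 2> <2 2 2 2>
under PSO → <0 0 0 0> <0 0 0 2> <0 0 2 2> <0 2 0 0> <0 2 0 2> <0 2 2 2> <2 2 0 0> <2 2 0 2> <2 2 2 2>
target <0 2 0 2> ∈ {TSO,PSO}

SC:no TSO:yes PSO:yes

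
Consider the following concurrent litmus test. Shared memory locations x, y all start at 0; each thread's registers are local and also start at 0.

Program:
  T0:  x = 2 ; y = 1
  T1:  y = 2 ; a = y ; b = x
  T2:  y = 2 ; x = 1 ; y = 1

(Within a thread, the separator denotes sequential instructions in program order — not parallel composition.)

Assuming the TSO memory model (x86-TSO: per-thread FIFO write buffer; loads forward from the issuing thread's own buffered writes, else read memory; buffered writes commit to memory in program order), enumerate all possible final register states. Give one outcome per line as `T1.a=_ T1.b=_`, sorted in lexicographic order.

outcome vector order: (T1.a,T1.b)
|TSO outcomes| = 5

T1.a=1 T1.b=1
T1.a=1 T1.b=2
T1.a=2 T1.b=0
T1.a=2 T1.b=1
T1.a=2 T1.b=2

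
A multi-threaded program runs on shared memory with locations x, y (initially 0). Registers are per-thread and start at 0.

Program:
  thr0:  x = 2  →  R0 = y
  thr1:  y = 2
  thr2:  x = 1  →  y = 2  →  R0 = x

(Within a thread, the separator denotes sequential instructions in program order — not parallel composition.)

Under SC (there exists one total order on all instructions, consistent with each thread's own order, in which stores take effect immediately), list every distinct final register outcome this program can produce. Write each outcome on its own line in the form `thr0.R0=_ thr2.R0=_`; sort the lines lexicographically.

outcome vector order: (thr0.R0,thr2.R0)
|SC outcomes| = 4

thr0.R0=0 thr2.R0=1
thr0.R0=0 thr2.R0=2
thr0.R0=2 thr2.R0=1
thr0.R0=2 thr2.R0=2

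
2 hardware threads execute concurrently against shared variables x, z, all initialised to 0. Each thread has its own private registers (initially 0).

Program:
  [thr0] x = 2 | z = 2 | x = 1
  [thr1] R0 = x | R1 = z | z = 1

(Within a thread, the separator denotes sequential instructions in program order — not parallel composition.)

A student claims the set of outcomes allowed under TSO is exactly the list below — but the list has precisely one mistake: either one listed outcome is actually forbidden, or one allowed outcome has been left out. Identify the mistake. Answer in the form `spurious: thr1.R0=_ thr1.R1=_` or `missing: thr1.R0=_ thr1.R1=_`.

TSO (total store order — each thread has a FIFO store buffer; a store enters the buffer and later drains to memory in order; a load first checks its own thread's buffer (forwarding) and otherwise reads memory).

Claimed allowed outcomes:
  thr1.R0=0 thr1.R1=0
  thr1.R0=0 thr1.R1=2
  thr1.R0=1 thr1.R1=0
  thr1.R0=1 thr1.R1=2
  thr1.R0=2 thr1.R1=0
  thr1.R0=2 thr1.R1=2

outcome vector order: (thr1.R0,thr1.R1)
TSO: 5 outcomes — {0/0 0/2 1/2 2/0 2/2}
claimed∖TSO = {1/0}

spurious: thr1.R0=1 thr1.R1=0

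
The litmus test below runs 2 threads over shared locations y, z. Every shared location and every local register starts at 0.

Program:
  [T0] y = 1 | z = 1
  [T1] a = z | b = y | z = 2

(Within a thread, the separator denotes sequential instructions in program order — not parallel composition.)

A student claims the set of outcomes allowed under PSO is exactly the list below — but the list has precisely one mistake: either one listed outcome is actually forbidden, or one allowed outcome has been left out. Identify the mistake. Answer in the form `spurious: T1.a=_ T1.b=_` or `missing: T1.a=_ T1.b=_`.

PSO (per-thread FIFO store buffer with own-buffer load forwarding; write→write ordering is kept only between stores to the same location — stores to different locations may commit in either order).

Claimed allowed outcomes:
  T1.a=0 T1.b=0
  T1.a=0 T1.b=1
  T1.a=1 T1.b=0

missing: T1.a=1 T1.b=1

outcome vector order: (T1.a,T1.b)
PSO (4): 00, 01, 10, 11
PSO∖claimed = {11}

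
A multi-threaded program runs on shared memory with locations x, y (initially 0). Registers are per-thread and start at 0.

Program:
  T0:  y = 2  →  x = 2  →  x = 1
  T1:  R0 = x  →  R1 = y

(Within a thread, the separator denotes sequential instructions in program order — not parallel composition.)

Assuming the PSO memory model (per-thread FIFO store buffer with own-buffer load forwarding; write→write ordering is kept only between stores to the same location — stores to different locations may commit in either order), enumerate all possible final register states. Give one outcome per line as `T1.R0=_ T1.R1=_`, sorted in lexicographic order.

outcome vector order: (T1.R0,T1.R1)
|PSO outcomes| = 6

T1.R0=0 T1.R1=0
T1.R0=0 T1.R1=2
T1.R0=1 T1.R1=0
T1.R0=1 T1.R1=2
T1.R0=2 T1.R1=0
T1.R0=2 T1.R1=2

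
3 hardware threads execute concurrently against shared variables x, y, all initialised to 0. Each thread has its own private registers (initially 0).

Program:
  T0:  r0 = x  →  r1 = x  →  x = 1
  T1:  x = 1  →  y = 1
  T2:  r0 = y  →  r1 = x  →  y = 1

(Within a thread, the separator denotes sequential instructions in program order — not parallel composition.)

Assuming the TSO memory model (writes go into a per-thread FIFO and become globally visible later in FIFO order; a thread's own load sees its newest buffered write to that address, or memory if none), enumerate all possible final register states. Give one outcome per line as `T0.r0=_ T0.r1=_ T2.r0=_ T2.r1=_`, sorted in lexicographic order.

T0.r0=0 T0.r1=0 T2.r0=0 T2.r1=0
T0.r0=0 T0.r1=0 T2.r0=0 T2.r1=1
T0.r0=0 T0.r1=0 T2.r0=1 T2.r1=1
T0.r0=0 T0.r1=1 T2.r0=0 T2.r1=0
T0.r0=0 T0.r1=1 T2.r0=0 T2.r1=1
T0.r0=0 T0.r1=1 T2.r0=1 T2.r1=1
T0.r0=1 T0.r1=1 T2.r0=0 T2.r1=0
T0.r0=1 T0.r1=1 T2.r0=0 T2.r1=1
T0.r0=1 T0.r1=1 T2.r0=1 T2.r1=1

outcome vector order: (T0.r0,T0.r1,T2.r0,T2.r1)
|TSO outcomes| = 9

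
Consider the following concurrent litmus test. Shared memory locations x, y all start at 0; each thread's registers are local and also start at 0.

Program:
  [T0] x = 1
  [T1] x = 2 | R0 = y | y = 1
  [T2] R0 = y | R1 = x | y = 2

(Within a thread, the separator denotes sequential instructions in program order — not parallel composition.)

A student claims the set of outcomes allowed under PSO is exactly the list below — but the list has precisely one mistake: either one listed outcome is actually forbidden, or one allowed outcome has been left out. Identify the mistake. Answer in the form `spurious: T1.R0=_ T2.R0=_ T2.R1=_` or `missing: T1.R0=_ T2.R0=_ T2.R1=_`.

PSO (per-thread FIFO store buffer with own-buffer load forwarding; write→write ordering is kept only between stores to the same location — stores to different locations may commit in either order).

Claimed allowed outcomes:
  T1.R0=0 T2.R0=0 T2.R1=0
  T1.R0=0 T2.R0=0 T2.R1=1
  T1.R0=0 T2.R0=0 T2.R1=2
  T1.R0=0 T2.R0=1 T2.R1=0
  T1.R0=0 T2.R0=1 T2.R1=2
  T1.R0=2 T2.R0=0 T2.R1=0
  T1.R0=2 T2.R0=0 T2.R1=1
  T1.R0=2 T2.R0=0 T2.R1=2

outcome vector order: (T1.R0,T2.R0,T2.R1)
[PSO] allowed = {0/0/0 0/0/1 0/0/2 0/1/0 0/1/1 0/1/2 2/0/0 2/0/1 2/0/2}
PSO∖claimed = {0/1/1}

missing: T1.R0=0 T2.R0=1 T2.R1=1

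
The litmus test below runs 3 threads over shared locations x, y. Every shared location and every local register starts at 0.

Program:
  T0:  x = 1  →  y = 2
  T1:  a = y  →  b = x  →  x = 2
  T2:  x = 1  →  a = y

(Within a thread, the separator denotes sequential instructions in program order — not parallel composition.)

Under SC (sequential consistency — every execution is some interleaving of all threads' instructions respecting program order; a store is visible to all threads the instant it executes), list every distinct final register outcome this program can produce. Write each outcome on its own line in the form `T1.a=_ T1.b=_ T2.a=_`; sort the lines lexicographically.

T1.a=0 T1.b=0 T2.a=0
T1.a=0 T1.b=0 T2.a=2
T1.a=0 T1.b=1 T2.a=0
T1.a=0 T1.b=1 T2.a=2
T1.a=2 T1.b=1 T2.a=0
T1.a=2 T1.b=1 T2.a=2

outcome vector order: (T1.a,T1.b,T2.a)
|SC outcomes| = 6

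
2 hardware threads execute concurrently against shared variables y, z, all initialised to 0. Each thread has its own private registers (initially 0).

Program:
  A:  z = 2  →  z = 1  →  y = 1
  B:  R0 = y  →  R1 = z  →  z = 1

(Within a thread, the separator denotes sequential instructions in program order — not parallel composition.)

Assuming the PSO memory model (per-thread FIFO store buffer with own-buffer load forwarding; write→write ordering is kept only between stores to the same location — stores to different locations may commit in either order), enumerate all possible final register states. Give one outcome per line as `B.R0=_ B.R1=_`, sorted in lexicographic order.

B.R0=0 B.R1=0
B.R0=0 B.R1=1
B.R0=0 B.R1=2
B.R0=1 B.R1=0
B.R0=1 B.R1=1
B.R0=1 B.R1=2

outcome vector order: (B.R0,B.R1)
|PSO outcomes| = 6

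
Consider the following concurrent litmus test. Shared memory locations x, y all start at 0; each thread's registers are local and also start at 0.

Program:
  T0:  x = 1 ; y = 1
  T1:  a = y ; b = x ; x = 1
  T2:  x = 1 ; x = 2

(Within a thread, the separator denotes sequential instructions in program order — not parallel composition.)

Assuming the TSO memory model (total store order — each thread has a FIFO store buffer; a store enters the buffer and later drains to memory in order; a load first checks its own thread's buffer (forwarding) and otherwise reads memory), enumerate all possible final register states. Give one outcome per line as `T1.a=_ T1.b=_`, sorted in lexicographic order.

T1.a=0 T1.b=0
T1.a=0 T1.b=1
T1.a=0 T1.b=2
T1.a=1 T1.b=1
T1.a=1 T1.b=2

outcome vector order: (T1.a,T1.b)
|TSO outcomes| = 5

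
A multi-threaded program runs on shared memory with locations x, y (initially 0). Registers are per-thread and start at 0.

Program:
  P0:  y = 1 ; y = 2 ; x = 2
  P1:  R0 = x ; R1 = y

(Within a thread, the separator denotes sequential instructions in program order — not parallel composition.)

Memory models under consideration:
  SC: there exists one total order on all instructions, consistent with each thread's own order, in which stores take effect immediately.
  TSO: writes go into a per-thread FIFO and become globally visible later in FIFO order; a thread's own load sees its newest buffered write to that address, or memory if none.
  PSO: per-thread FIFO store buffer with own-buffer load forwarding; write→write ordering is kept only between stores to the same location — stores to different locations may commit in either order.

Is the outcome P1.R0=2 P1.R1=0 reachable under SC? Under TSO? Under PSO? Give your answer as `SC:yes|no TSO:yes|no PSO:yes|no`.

outcome vector order: (P1.R0,P1.R1)
[SC] allowed = {<0 0> <0 1> <0 2> <2 2>}
[TSO] allowed = {<0 0> <0 1> <0 2> <2 2>}
[PSO] allowed = {<0 0> <0 1> <0 2> <2 0> <2 1> <2 2>}
target <2 0> ∈ {PSO}

SC:no TSO:no PSO:yes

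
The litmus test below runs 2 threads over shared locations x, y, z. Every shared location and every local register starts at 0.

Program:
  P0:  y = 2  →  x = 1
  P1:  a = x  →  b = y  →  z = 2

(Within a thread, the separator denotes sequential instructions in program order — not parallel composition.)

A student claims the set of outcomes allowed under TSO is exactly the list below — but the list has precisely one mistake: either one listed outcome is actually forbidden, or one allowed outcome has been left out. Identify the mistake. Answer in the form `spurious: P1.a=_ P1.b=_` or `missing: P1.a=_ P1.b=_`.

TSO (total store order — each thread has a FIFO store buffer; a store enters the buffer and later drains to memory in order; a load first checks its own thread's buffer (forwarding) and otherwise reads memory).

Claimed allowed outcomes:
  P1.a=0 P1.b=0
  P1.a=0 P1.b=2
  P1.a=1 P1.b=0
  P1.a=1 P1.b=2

spurious: P1.a=1 P1.b=0

outcome vector order: (P1.a,P1.b)
[TSO] allowed = {<0 0>; <0 2>; <1 2>}
claimed∖TSO = {<1 0>}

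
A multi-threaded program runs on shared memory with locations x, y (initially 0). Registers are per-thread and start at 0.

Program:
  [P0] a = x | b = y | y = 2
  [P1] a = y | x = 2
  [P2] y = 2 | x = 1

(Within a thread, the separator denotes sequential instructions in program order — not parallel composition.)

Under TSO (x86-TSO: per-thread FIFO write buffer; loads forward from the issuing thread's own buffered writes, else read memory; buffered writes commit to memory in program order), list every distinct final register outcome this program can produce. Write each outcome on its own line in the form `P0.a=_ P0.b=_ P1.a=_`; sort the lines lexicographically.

outcome vector order: (P0.a,P0.b,P1.a)
|TSO outcomes| = 9

P0.a=0 P0.b=0 P1.a=0
P0.a=0 P0.b=0 P1.a=2
P0.a=0 P0.b=2 P1.a=0
P0.a=0 P0.b=2 P1.a=2
P0.a=1 P0.b=2 P1.a=0
P0.a=1 P0.b=2 P1.a=2
P0.a=2 P0.b=0 P1.a=0
P0.a=2 P0.b=2 P1.a=0
P0.a=2 P0.b=2 P1.a=2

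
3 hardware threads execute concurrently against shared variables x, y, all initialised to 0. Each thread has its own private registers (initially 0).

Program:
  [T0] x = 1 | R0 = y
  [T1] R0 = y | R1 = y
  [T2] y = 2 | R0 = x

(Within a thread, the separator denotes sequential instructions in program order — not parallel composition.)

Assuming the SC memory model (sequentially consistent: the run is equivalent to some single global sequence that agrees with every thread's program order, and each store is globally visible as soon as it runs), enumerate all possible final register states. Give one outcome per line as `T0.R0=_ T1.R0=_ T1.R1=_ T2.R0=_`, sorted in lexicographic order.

outcome vector order: (T0.R0,T1.R0,T1.R1,T2.R0)
|SC outcomes| = 9

T0.R0=0 T1.R0=0 T1.R1=0 T2.R0=1
T0.R0=0 T1.R0=0 T1.R1=2 T2.R0=1
T0.R0=0 T1.R0=2 T1.R1=2 T2.R0=1
T0.R0=2 T1.R0=0 T1.R1=0 T2.R0=0
T0.R0=2 T1.R0=0 T1.R1=0 T2.R0=1
T0.R0=2 T1.R0=0 T1.R1=2 T2.R0=0
T0.R0=2 T1.R0=0 T1.R1=2 T2.R0=1
T0.R0=2 T1.R0=2 T1.R1=2 T2.R0=0
T0.R0=2 T1.R0=2 T1.R1=2 T2.R0=1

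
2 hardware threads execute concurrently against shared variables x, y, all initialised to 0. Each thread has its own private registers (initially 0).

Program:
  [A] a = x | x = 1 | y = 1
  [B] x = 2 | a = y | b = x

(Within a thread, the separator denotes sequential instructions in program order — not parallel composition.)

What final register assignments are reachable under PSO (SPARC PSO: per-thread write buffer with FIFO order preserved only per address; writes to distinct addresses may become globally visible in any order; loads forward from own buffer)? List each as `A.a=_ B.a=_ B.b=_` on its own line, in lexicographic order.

outcome vector order: (A.a,B.a,B.b)
|PSO outcomes| = 8

A.a=0 B.a=0 B.b=1
A.a=0 B.a=0 B.b=2
A.a=0 B.a=1 B.b=1
A.a=0 B.a=1 B.b=2
A.a=2 B.a=0 B.b=1
A.a=2 B.a=0 B.b=2
A.a=2 B.a=1 B.b=1
A.a=2 B.a=1 B.b=2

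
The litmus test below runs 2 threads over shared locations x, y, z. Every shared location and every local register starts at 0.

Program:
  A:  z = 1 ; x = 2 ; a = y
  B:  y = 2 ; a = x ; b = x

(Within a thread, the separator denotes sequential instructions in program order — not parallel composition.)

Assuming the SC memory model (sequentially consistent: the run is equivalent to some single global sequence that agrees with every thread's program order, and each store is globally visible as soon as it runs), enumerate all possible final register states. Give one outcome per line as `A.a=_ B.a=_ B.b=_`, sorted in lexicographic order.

A.a=0 B.a=2 B.b=2
A.a=2 B.a=0 B.b=0
A.a=2 B.a=0 B.b=2
A.a=2 B.a=2 B.b=2

outcome vector order: (A.a,B.a,B.b)
|SC outcomes| = 4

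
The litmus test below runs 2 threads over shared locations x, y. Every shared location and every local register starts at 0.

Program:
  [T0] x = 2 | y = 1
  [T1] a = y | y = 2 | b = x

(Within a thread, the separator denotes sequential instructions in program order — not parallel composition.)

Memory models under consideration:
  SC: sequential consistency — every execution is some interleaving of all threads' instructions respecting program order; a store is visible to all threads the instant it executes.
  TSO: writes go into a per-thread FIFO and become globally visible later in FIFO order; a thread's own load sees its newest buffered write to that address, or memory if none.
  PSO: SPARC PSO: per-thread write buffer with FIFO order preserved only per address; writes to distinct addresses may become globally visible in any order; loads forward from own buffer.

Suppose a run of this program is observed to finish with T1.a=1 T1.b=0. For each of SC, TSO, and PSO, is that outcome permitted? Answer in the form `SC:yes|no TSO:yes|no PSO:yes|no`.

SC:no TSO:no PSO:yes

outcome vector order: (T1.a,T1.b)
SC (3): <0 0> <0 2> <1 2>
TSO (3): <0 0> <0 2> <1 2>
PSO (4): <0 0> <0 2> <1 0> <1 2>
target <1 0> ∈ {PSO}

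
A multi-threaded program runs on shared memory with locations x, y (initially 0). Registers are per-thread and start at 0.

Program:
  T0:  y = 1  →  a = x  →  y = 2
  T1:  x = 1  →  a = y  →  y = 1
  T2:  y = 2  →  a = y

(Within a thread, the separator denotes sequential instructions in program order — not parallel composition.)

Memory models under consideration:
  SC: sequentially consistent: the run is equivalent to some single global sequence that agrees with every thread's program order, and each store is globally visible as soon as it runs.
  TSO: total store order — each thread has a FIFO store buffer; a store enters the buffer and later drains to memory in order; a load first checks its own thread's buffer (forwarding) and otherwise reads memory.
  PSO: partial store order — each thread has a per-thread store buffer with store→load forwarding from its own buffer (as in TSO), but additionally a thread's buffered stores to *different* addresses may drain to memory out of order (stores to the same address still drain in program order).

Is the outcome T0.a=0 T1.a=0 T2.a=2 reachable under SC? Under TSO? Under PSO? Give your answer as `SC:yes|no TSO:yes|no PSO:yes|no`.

outcome vector order: (T0.a,T1.a,T2.a)
[SC] allowed = {0/1/1 0/1/2 0/2/1 0/2/2 1/0/1 1/0/2 1/1/1 1/1/2 1/2/1 1/2/2}
[TSO] allowed = {0/0/1 0/0/2 0/1/1 0/1/2 0/2/1 0/2/2 1/0/1 1/0/2 1/1/1 1/1/2 1/2/1 1/2/2}
[PSO] allowed = {0/0/1 0/0/2 0/1/1 0/1/2 0/2/1 0/2/2 1/0/1 1/0/2 1/1/1 1/1/2 1/2/1 1/2/2}
target 0/0/2 ∈ {TSO,PSO}

SC:no TSO:yes PSO:yes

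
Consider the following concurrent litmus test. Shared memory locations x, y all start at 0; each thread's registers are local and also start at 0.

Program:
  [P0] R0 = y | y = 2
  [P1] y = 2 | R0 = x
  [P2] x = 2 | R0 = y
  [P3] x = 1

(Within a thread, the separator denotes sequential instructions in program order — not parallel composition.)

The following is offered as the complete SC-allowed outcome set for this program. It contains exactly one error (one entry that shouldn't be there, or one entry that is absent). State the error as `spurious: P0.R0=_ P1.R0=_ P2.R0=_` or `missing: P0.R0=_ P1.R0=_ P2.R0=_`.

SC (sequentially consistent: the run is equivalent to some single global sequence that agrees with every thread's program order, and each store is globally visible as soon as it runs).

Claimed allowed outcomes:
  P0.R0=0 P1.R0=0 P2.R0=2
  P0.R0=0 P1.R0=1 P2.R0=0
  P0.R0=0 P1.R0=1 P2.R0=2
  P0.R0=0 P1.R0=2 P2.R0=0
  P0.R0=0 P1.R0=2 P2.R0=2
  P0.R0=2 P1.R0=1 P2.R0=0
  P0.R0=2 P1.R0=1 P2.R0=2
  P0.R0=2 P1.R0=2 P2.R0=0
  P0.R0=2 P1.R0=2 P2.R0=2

missing: P0.R0=2 P1.R0=0 P2.R0=2

outcome vector order: (P0.R0,P1.R0,P2.R0)
under SC → 002, 010, 012, 020, 022, 202, 210, 212, 220, 222
SC∖claimed = {202}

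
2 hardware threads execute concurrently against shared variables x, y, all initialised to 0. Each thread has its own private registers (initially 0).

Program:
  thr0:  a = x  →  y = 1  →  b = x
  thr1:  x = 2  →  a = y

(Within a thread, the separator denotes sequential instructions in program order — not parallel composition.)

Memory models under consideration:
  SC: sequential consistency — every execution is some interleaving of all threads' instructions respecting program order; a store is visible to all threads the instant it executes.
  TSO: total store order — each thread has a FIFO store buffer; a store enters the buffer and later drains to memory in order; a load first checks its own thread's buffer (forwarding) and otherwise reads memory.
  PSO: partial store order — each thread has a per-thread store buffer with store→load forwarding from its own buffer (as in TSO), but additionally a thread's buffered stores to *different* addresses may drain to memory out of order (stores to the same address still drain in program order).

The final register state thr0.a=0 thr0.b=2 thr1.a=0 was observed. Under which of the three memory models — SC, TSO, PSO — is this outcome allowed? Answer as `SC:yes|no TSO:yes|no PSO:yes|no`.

outcome vector order: (thr0.a,thr0.b,thr1.a)
[SC] allowed = {(0,0,1) (0,2,0) (0,2,1) (2,2,0) (2,2,1)}
[TSO] allowed = {(0,0,0) (0,0,1) (0,2,0) (0,2,1) (2,2,0) (2,2,1)}
[PSO] allowed = {(0,0,0) (0,0,1) (0,2,0) (0,2,1) (2,2,0) (2,2,1)}
target (0,2,0) ∈ {SC,TSO,PSO}

SC:yes TSO:yes PSO:yes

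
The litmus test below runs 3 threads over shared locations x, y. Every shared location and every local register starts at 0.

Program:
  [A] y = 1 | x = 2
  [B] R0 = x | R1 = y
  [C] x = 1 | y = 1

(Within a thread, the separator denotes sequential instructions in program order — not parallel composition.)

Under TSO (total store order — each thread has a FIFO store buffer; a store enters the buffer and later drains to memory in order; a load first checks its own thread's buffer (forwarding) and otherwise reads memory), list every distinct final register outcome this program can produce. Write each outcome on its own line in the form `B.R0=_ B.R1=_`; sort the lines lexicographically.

outcome vector order: (B.R0,B.R1)
|TSO outcomes| = 5

B.R0=0 B.R1=0
B.R0=0 B.R1=1
B.R0=1 B.R1=0
B.R0=1 B.R1=1
B.R0=2 B.R1=1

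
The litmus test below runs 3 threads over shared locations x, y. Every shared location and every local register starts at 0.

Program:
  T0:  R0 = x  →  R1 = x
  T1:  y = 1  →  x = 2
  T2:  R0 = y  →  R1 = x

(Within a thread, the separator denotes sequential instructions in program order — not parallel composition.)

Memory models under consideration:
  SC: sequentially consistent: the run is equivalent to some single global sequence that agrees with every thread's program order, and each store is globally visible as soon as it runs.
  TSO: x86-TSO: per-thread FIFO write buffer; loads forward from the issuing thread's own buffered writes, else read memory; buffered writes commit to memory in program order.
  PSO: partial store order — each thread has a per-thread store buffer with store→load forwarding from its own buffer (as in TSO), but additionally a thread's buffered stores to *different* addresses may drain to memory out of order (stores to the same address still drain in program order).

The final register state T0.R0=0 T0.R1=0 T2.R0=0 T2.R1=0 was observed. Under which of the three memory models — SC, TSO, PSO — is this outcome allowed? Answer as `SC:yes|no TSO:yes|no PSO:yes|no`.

outcome vector order: (T0.R0,T0.R1,T2.R0,T2.R1)
under SC → 0/0/0/0, 0/0/0/2, 0/0/1/0, 0/0/1/2, 0/2/0/0, 0/2/0/2, 0/2/1/0, 0/2/1/2, 2/2/0/0, 2/2/0/2, 2/2/1/0, 2/2/1/2
under TSO → 0/0/0/0, 0/0/0/2, 0/0/1/0, 0/0/1/2, 0/2/0/0, 0/2/0/2, 0/2/1/0, 0/2/1/2, 2/2/0/0, 2/2/0/2, 2/2/1/0, 2/2/1/2
under PSO → 0/0/0/0, 0/0/0/2, 0/0/1/0, 0/0/1/2, 0/2/0/0, 0/2/0/2, 0/2/1/0, 0/2/1/2, 2/2/0/0, 2/2/0/2, 2/2/1/0, 2/2/1/2
target 0/0/0/0 ∈ {SC,TSO,PSO}

SC:yes TSO:yes PSO:yes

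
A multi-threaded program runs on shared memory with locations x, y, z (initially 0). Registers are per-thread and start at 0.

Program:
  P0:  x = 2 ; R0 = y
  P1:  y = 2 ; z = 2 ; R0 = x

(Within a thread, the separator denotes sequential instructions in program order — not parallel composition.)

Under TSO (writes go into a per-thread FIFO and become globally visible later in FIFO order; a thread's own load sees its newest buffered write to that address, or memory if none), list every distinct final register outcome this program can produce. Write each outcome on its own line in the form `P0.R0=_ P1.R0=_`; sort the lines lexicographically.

outcome vector order: (P0.R0,P1.R0)
|TSO outcomes| = 4

P0.R0=0 P1.R0=0
P0.R0=0 P1.R0=2
P0.R0=2 P1.R0=0
P0.R0=2 P1.R0=2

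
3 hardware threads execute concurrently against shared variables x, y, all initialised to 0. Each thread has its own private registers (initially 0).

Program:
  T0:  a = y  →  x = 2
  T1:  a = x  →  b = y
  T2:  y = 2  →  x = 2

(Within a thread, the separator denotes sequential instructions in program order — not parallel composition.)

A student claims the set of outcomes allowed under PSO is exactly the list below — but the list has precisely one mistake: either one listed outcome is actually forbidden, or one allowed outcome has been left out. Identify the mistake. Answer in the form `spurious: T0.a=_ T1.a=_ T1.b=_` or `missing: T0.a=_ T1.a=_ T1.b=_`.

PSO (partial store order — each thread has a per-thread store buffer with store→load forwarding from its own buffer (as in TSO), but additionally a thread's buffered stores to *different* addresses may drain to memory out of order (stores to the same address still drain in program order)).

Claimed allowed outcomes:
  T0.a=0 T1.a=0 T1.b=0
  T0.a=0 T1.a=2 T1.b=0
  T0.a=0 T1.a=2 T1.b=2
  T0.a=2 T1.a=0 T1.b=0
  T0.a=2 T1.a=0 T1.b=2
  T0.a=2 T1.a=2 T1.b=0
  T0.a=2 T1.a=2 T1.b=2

missing: T0.a=0 T1.a=0 T1.b=2

outcome vector order: (T0.a,T1.a,T1.b)
PSO: 8 outcomes — {000; 002; 020; 022; 200; 202; 220; 222}
PSO∖claimed = {002}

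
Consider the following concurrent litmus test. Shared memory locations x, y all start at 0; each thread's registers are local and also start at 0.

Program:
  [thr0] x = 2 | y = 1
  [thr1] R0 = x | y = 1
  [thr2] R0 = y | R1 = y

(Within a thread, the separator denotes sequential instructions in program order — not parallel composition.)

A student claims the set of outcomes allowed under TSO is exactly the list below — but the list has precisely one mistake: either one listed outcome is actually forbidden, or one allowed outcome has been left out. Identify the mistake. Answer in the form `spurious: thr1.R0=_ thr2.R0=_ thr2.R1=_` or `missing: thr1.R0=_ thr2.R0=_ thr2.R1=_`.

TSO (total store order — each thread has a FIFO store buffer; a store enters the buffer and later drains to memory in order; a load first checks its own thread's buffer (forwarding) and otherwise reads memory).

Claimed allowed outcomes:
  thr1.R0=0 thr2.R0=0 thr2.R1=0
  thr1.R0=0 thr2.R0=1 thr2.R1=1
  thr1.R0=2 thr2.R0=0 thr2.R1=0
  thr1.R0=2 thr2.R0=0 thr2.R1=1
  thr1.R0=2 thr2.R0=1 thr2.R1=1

missing: thr1.R0=0 thr2.R0=0 thr2.R1=1

outcome vector order: (thr1.R0,thr2.R0,thr2.R1)
TSO: 6 outcomes — {0/0/0 0/0/1 0/1/1 2/0/0 2/0/1 2/1/1}
TSO∖claimed = {0/0/1}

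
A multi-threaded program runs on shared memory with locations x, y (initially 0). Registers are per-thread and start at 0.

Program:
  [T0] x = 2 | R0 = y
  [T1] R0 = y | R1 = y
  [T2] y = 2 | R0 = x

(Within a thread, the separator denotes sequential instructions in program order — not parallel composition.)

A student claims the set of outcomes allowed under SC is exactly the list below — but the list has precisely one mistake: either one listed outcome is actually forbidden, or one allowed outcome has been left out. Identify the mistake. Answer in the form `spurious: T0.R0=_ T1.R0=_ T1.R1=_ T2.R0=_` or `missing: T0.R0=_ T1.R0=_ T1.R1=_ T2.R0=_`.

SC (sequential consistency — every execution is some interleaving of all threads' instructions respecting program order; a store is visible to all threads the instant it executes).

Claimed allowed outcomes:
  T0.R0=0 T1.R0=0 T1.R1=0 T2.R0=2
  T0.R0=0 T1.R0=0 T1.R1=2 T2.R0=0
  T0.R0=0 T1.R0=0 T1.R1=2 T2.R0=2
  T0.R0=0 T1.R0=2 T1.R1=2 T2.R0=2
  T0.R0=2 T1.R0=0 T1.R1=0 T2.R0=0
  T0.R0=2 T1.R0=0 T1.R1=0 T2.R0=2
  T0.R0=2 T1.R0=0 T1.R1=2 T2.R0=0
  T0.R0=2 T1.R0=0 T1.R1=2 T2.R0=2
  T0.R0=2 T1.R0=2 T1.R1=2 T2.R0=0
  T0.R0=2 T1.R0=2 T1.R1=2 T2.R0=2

outcome vector order: (T0.R0,T1.R0,T1.R1,T2.R0)
under SC → 0002 0022 0222 2000 2002 2020 2022 2220 2222
claimed∖SC = {0020}

spurious: T0.R0=0 T1.R0=0 T1.R1=2 T2.R0=0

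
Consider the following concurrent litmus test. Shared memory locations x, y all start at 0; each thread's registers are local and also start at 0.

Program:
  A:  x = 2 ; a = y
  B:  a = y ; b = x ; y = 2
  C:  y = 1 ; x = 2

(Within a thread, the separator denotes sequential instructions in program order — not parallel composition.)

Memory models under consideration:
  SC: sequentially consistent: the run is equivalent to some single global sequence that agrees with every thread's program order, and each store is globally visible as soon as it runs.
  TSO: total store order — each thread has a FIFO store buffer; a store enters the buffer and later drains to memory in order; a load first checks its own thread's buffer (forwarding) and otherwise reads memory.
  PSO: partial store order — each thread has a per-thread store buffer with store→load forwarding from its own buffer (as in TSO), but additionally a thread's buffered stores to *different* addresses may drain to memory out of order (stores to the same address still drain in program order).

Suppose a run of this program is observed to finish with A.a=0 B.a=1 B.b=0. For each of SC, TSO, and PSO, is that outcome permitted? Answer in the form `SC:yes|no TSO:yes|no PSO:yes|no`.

outcome vector order: (A.a,B.a,B.b)
SC: 11 outcomes — {<0 0 0>; <0 0 2>; <0 1 2>; <1 0 0>; <1 0 2>; <1 1 0>; <1 1 2>; <2 0 0>; <2 0 2>; <2 1 0>; <2 1 2>}
TSO: 12 outcomes — {<0 0 0>; <0 0 2>; <0 1 0>; <0 1 2>; <1 0 0>; <1 0 2>; <1 1 0>; <1 1 2>; <2 0 0>; <2 0 2>; <2 1 0>; <2 1 2>}
PSO: 12 outcomes — {<0 0 0>; <0 0 2>; <0 1 0>; <0 1 2>; <1 0 0>; <1 0 2>; <1 1 0>; <1 1 2>; <2 0 0>; <2 0 2>; <2 1 0>; <2 1 2>}
target <0 1 0> ∈ {TSO,PSO}

SC:no TSO:yes PSO:yes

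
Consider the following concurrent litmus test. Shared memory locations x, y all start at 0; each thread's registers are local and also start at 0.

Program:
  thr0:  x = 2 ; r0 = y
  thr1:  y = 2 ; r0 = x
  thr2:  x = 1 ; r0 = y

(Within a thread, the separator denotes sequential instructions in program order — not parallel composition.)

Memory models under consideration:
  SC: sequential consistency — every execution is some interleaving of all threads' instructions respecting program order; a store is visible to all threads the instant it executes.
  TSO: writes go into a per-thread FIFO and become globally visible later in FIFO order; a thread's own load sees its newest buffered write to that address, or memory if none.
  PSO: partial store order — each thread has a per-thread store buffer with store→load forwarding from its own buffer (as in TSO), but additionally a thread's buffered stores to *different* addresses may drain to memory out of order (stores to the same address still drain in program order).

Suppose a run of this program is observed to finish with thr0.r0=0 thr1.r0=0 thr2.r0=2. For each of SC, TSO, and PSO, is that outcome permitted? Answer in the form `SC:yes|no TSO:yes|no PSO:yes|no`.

outcome vector order: (thr0.r0,thr1.r0,thr2.r0)
SC: 9 outcomes — {<0 1 0> <0 1 2> <0 2 0> <0 2 2> <2 0 2> <2 1 0> <2 1 2> <2 2 0> <2 2 2>}
TSO: 12 outcomes — {<0 0 0> <0 0 2> <0 1 0> <0 1 2> <0 2 0> <0 2 2> <2 0 0> <2 0 2> <2 1 0> <2 1 2> <2 2 0> <2 2 2>}
PSO: 12 outcomes — {<0 0 0> <0 0 2> <0 1 0> <0 1 2> <0 2 0> <0 2 2> <2 0 0> <2 0 2> <2 1 0> <2 1 2> <2 2 0> <2 2 2>}
target <0 0 2> ∈ {TSO,PSO}

SC:no TSO:yes PSO:yes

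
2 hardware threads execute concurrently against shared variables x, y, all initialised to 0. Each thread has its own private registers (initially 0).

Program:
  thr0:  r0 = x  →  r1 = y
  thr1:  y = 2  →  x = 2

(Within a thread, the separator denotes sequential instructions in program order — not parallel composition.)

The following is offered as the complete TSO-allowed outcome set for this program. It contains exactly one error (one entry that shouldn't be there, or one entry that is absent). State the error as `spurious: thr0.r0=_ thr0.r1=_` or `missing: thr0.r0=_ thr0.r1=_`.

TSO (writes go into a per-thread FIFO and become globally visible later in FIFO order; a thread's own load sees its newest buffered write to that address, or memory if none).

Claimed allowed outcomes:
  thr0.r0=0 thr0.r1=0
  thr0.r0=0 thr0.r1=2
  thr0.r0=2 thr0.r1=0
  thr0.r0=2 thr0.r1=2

outcome vector order: (thr0.r0,thr0.r1)
under TSO → 00 02 22
claimed∖TSO = {20}

spurious: thr0.r0=2 thr0.r1=0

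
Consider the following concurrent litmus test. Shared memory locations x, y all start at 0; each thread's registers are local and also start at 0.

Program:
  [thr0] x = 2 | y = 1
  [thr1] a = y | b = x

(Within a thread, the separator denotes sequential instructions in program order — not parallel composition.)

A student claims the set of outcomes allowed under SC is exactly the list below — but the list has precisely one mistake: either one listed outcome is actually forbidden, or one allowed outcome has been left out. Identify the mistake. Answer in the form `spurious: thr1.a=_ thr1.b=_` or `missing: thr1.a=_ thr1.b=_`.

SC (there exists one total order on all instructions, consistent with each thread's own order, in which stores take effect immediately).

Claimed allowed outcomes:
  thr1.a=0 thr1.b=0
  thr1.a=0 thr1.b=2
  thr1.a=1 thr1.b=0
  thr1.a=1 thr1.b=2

spurious: thr1.a=1 thr1.b=0

outcome vector order: (thr1.a,thr1.b)
SC (3): (0,0) (0,2) (1,2)
claimed∖SC = {(1,0)}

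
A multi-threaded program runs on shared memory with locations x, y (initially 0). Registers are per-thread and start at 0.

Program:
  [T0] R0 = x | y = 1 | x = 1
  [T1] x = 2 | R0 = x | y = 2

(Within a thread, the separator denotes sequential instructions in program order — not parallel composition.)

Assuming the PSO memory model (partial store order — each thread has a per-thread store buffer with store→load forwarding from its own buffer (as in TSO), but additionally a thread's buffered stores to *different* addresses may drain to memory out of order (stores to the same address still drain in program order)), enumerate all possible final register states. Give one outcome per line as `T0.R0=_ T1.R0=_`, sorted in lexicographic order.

outcome vector order: (T0.R0,T1.R0)
|PSO outcomes| = 4

T0.R0=0 T1.R0=1
T0.R0=0 T1.R0=2
T0.R0=2 T1.R0=1
T0.R0=2 T1.R0=2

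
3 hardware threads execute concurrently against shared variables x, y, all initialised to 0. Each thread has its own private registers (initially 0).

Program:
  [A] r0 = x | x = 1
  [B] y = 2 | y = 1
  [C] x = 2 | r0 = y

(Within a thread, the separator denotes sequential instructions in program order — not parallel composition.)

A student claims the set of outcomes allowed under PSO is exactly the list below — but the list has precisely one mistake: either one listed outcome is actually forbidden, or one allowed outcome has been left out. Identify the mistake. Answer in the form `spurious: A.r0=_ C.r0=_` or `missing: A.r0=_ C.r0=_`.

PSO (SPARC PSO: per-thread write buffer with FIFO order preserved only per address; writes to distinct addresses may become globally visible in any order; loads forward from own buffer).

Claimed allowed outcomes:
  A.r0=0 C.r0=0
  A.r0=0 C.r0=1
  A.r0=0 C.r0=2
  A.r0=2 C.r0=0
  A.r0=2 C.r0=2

missing: A.r0=2 C.r0=1

outcome vector order: (A.r0,C.r0)
PSO: 6 outcomes — {00, 01, 02, 20, 21, 22}
PSO∖claimed = {21}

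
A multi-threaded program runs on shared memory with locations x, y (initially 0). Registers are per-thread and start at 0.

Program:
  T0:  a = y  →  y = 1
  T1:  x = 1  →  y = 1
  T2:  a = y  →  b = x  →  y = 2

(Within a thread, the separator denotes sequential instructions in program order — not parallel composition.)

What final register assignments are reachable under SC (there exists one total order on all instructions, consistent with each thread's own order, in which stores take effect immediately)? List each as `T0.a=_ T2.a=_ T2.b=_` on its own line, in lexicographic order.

outcome vector order: (T0.a,T2.a,T2.b)
|SC outcomes| = 10

T0.a=0 T2.a=0 T2.b=0
T0.a=0 T2.a=0 T2.b=1
T0.a=0 T2.a=1 T2.b=0
T0.a=0 T2.a=1 T2.b=1
T0.a=1 T2.a=0 T2.b=0
T0.a=1 T2.a=0 T2.b=1
T0.a=1 T2.a=1 T2.b=1
T0.a=2 T2.a=0 T2.b=0
T0.a=2 T2.a=0 T2.b=1
T0.a=2 T2.a=1 T2.b=1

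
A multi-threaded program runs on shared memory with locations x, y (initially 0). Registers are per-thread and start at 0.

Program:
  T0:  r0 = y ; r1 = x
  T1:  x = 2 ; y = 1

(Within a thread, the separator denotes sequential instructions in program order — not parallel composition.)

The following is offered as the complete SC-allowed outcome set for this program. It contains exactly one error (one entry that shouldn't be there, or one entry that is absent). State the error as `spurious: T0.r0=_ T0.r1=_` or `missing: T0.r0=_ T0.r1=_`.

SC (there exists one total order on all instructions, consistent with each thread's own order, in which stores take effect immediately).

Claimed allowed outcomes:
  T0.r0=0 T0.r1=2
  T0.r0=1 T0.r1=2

outcome vector order: (T0.r0,T0.r1)
under SC → <0 0>; <0 2>; <1 2>
SC∖claimed = {<0 0>}

missing: T0.r0=0 T0.r1=0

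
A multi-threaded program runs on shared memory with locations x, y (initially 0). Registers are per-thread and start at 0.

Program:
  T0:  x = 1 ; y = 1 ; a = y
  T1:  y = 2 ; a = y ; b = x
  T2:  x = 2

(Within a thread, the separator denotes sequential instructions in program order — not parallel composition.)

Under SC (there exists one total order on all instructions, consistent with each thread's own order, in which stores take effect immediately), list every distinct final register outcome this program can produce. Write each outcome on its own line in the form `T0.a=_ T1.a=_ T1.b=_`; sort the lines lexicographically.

outcome vector order: (T0.a,T1.a,T1.b)
|SC outcomes| = 7

T0.a=1 T1.a=1 T1.b=1
T0.a=1 T1.a=1 T1.b=2
T0.a=1 T1.a=2 T1.b=0
T0.a=1 T1.a=2 T1.b=1
T0.a=1 T1.a=2 T1.b=2
T0.a=2 T1.a=2 T1.b=1
T0.a=2 T1.a=2 T1.b=2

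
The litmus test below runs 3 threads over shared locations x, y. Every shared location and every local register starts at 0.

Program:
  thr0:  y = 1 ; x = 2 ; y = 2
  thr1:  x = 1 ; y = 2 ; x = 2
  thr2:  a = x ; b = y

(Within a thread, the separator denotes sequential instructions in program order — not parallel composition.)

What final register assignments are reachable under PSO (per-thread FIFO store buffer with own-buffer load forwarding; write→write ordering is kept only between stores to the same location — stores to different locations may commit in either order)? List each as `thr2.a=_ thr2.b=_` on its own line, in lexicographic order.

outcome vector order: (thr2.a,thr2.b)
|PSO outcomes| = 9

thr2.a=0 thr2.b=0
thr2.a=0 thr2.b=1
thr2.a=0 thr2.b=2
thr2.a=1 thr2.b=0
thr2.a=1 thr2.b=1
thr2.a=1 thr2.b=2
thr2.a=2 thr2.b=0
thr2.a=2 thr2.b=1
thr2.a=2 thr2.b=2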